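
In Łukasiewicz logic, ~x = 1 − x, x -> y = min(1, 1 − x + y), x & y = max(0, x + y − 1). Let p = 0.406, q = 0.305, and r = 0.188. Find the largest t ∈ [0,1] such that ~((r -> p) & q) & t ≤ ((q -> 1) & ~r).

r -> p = min(1, 1 − 0.188 + 0.406) = min(1, 1.218) = 1.000
(r -> p) & q = max(0, 1.000 + 0.305 − 1) = max(0, 0.305) = 0.305
~((r -> p) & q) = 1 − 0.305 = 0.695
So the left factor is ~((r -> p) & q) = 0.695.
q -> 1 = min(1, 1 − 0.305 + 1.000) = min(1, 1.695) = 1.000
~r = 1 − 0.188 = 0.812
(q -> 1) & ~r = max(0, 1.000 + 0.812 − 1) = max(0, 0.812) = 0.812
So the right-hand bound is (q -> 1) & ~r = 0.812.
The residuum of the Łukasiewicz t-norm gives the supremum: min(1, 1 − 0.695 + 0.812).
1 − 0.695 + 0.812 = 1.117, so t = min(1, 1.117) = 1.000.
Check: 0.695 & 1.000 = max(0, 0.695) = 0.695 ≤ 0.812.

1.000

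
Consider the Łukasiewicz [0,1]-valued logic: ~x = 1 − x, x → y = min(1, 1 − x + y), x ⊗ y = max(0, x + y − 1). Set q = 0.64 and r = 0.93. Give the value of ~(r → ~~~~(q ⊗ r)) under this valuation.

0.36

q ⊗ r = max(0, 0.64 + 0.93 − 1) = max(0, 0.57) = 0.57
~(q ⊗ r) = 1 − 0.57 = 0.43
~~(q ⊗ r) = 1 − 0.43 = 0.57
~~~(q ⊗ r) = 1 − 0.57 = 0.43
~~~~(q ⊗ r) = 1 − 0.43 = 0.57
r → ~~~~(q ⊗ r) = min(1, 1 − 0.93 + 0.57) = min(1, 0.64) = 0.64
~(r → ~~~~(q ⊗ r)) = 1 − 0.64 = 0.36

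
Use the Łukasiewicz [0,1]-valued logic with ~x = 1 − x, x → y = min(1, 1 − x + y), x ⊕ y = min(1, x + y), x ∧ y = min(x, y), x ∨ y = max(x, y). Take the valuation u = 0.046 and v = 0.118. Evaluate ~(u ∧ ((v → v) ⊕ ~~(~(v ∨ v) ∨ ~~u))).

0.954

v → v = min(1, 1 − 0.118 + 0.118) = min(1, 1.000) = 1.000
v ∨ v = max(0.118, 0.118) = 0.118
~(v ∨ v) = 1 − 0.118 = 0.882
~u = 1 − 0.046 = 0.954
~~u = 1 − 0.954 = 0.046
~(v ∨ v) ∨ ~~u = max(0.882, 0.046) = 0.882
~(~(v ∨ v) ∨ ~~u) = 1 − 0.882 = 0.118
~~(~(v ∨ v) ∨ ~~u) = 1 − 0.118 = 0.882
(v → v) ⊕ ~~(~(v ∨ v) ∨ ~~u) = min(1, 1.000 + 0.882) = min(1, 1.882) = 1.000
u ∧ ((v → v) ⊕ ~~(~(v ∨ v) ∨ ~~u)) = min(0.046, 1.000) = 0.046
~(u ∧ ((v → v) ⊕ ~~(~(v ∨ v) ∨ ~~u))) = 1 − 0.046 = 0.954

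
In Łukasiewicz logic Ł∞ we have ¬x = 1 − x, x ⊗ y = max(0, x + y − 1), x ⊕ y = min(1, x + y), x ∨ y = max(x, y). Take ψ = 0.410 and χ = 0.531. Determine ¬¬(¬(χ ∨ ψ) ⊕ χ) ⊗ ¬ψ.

χ ∨ ψ = max(0.531, 0.410) = 0.531
¬(χ ∨ ψ) = 1 − 0.531 = 0.469
¬(χ ∨ ψ) ⊕ χ = min(1, 0.469 + 0.531) = min(1, 1.000) = 1.000
¬(¬(χ ∨ ψ) ⊕ χ) = 1 − 1.000 = 0.000
¬¬(¬(χ ∨ ψ) ⊕ χ) = 1 − 0.000 = 1.000
¬ψ = 1 − 0.410 = 0.590
¬¬(¬(χ ∨ ψ) ⊕ χ) ⊗ ¬ψ = max(0, 1.000 + 0.590 − 1) = max(0, 0.590) = 0.590

0.590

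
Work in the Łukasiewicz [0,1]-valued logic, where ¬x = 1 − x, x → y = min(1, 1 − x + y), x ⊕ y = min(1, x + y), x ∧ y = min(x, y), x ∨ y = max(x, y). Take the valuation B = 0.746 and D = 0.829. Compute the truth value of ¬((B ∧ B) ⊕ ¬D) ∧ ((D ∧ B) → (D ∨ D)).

0.083

B ∧ B = min(0.746, 0.746) = 0.746
¬D = 1 − 0.829 = 0.171
(B ∧ B) ⊕ ¬D = min(1, 0.746 + 0.171) = min(1, 0.917) = 0.917
¬((B ∧ B) ⊕ ¬D) = 1 − 0.917 = 0.083
D ∧ B = min(0.829, 0.746) = 0.746
D ∨ D = max(0.829, 0.829) = 0.829
(D ∧ B) → (D ∨ D) = min(1, 1 − 0.746 + 0.829) = min(1, 1.083) = 1.000
¬((B ∧ B) ⊕ ¬D) ∧ ((D ∧ B) → (D ∨ D)) = min(0.083, 1.000) = 0.083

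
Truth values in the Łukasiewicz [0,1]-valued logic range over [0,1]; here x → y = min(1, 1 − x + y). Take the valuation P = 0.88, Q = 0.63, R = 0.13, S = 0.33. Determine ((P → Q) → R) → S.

0.95

P → Q = min(1, 1 − 0.88 + 0.63) = min(1, 0.75) = 0.75
(P → Q) → R = min(1, 1 − 0.75 + 0.13) = min(1, 0.38) = 0.38
((P → Q) → R) → S = min(1, 1 − 0.38 + 0.33) = min(1, 0.95) = 0.95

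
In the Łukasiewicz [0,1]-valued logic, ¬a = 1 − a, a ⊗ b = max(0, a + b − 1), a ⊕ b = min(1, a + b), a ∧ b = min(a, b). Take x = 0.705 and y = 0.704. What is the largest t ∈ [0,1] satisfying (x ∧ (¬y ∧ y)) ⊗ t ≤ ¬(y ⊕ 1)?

0.704

¬y = 1 − 0.704 = 0.296
¬y ∧ y = min(0.296, 0.704) = 0.296
x ∧ (¬y ∧ y) = min(0.705, 0.296) = 0.296
So the left factor is x ∧ (¬y ∧ y) = 0.296.
y ⊕ 1 = min(1, 0.704 + 1.000) = min(1, 1.704) = 1.000
¬(y ⊕ 1) = 1 − 1.000 = 0.000
So the right-hand bound is ¬(y ⊕ 1) = 0.000.
The residuum of the Łukasiewicz t-norm gives the supremum: min(1, 1 − 0.296 + 0.000).
1 − 0.296 + 0.000 = 0.704, so t = min(1, 0.704) = 0.704.
Check: 0.296 ⊗ 0.704 = max(0, 0.000) = 0.000 ≤ 0.000.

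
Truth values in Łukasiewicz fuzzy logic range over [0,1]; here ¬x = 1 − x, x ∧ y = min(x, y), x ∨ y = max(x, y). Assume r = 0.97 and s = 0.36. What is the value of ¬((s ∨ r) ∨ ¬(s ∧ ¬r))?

0.03

s ∨ r = max(0.36, 0.97) = 0.97
¬r = 1 − 0.97 = 0.03
s ∧ ¬r = min(0.36, 0.03) = 0.03
¬(s ∧ ¬r) = 1 − 0.03 = 0.97
(s ∨ r) ∨ ¬(s ∧ ¬r) = max(0.97, 0.97) = 0.97
¬((s ∨ r) ∨ ¬(s ∧ ¬r)) = 1 − 0.97 = 0.03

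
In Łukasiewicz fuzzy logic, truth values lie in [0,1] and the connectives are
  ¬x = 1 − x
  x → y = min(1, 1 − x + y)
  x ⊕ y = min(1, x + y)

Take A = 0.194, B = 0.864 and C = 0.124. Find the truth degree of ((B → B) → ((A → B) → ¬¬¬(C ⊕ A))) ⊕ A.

B → B = min(1, 1 − 0.864 + 0.864) = min(1, 1.000) = 1.000
A → B = min(1, 1 − 0.194 + 0.864) = min(1, 1.670) = 1.000
C ⊕ A = min(1, 0.124 + 0.194) = min(1, 0.318) = 0.318
¬(C ⊕ A) = 1 − 0.318 = 0.682
¬¬(C ⊕ A) = 1 − 0.682 = 0.318
¬¬¬(C ⊕ A) = 1 − 0.318 = 0.682
(A → B) → ¬¬¬(C ⊕ A) = min(1, 1 − 1.000 + 0.682) = min(1, 0.682) = 0.682
(B → B) → ((A → B) → ¬¬¬(C ⊕ A)) = min(1, 1 − 1.000 + 0.682) = min(1, 0.682) = 0.682
((B → B) → ((A → B) → ¬¬¬(C ⊕ A))) ⊕ A = min(1, 0.682 + 0.194) = min(1, 0.876) = 0.876

0.876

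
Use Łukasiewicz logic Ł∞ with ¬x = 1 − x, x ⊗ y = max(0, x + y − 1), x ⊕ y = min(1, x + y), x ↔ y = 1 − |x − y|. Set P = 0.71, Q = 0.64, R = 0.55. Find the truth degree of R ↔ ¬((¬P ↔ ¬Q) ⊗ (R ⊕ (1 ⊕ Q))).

0.52

¬P = 1 − 0.71 = 0.29
¬Q = 1 − 0.64 = 0.36
¬P ↔ ¬Q = 1 − |0.29 − 0.36| = 1 − 0.07 = 0.93
1 ⊕ Q = min(1, 1.00 + 0.64) = min(1, 1.64) = 1.00
R ⊕ (1 ⊕ Q) = min(1, 0.55 + 1.00) = min(1, 1.55) = 1.00
(¬P ↔ ¬Q) ⊗ (R ⊕ (1 ⊕ Q)) = max(0, 0.93 + 1.00 − 1) = max(0, 0.93) = 0.93
¬((¬P ↔ ¬Q) ⊗ (R ⊕ (1 ⊕ Q))) = 1 − 0.93 = 0.07
R ↔ ¬((¬P ↔ ¬Q) ⊗ (R ⊕ (1 ⊕ Q))) = 1 − |0.55 − 0.07| = 1 − 0.48 = 0.52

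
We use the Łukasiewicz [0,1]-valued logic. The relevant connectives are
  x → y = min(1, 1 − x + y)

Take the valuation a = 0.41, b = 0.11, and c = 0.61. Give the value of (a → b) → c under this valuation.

a → b = min(1, 1 − 0.41 + 0.11) = min(1, 0.70) = 0.70
(a → b) → c = min(1, 1 − 0.70 + 0.61) = min(1, 0.91) = 0.91

0.91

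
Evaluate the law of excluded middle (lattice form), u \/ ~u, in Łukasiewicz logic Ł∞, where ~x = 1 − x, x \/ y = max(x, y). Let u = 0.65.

~u = 1 − 0.65 = 0.35
u \/ ~u = max(0.65, 0.35) = 0.65
(The value 0.65 < 1 shows this instance is not satisfied; not a Ł∞-tautology — its value is max(a, 1−a).)

0.65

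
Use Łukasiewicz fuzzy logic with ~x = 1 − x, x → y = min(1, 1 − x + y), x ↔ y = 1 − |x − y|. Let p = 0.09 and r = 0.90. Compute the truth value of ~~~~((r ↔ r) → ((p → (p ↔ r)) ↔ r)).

0.90

r ↔ r = 1 − |0.90 − 0.90| = 1 − 0.00 = 1.00
p ↔ r = 1 − |0.09 − 0.90| = 1 − 0.81 = 0.19
p → (p ↔ r) = min(1, 1 − 0.09 + 0.19) = min(1, 1.10) = 1.00
(p → (p ↔ r)) ↔ r = 1 − |1.00 − 0.90| = 1 − 0.10 = 0.90
(r ↔ r) → ((p → (p ↔ r)) ↔ r) = min(1, 1 − 1.00 + 0.90) = min(1, 0.90) = 0.90
~((r ↔ r) → ((p → (p ↔ r)) ↔ r)) = 1 − 0.90 = 0.10
~~((r ↔ r) → ((p → (p ↔ r)) ↔ r)) = 1 − 0.10 = 0.90
~~~((r ↔ r) → ((p → (p ↔ r)) ↔ r)) = 1 − 0.90 = 0.10
~~~~((r ↔ r) → ((p → (p ↔ r)) ↔ r)) = 1 − 0.10 = 0.90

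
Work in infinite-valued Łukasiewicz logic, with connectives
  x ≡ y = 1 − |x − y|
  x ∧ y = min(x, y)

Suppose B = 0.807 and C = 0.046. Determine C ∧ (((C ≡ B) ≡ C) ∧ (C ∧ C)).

0.046

C ≡ B = 1 − |0.046 − 0.807| = 1 − 0.761 = 0.239
(C ≡ B) ≡ C = 1 − |0.239 − 0.046| = 1 − 0.193 = 0.807
C ∧ C = min(0.046, 0.046) = 0.046
((C ≡ B) ≡ C) ∧ (C ∧ C) = min(0.807, 0.046) = 0.046
C ∧ (((C ≡ B) ≡ C) ∧ (C ∧ C)) = min(0.046, 0.046) = 0.046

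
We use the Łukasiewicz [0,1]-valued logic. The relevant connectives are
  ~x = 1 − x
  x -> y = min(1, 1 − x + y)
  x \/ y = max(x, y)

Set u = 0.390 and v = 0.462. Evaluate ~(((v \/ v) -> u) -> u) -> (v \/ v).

v \/ v = max(0.462, 0.462) = 0.462
(v \/ v) -> u = min(1, 1 − 0.462 + 0.390) = min(1, 0.928) = 0.928
((v \/ v) -> u) -> u = min(1, 1 − 0.928 + 0.390) = min(1, 0.462) = 0.462
~(((v \/ v) -> u) -> u) = 1 − 0.462 = 0.538
~(((v \/ v) -> u) -> u) -> (v \/ v) = min(1, 1 − 0.538 + 0.462) = min(1, 0.924) = 0.924

0.924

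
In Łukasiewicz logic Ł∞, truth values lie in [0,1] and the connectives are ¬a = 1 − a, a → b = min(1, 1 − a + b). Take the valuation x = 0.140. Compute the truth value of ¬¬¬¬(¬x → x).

0.280

¬x = 1 − 0.140 = 0.860
¬x → x = min(1, 1 − 0.860 + 0.140) = min(1, 0.280) = 0.280
¬(¬x → x) = 1 − 0.280 = 0.720
¬¬(¬x → x) = 1 − 0.720 = 0.280
¬¬¬(¬x → x) = 1 − 0.280 = 0.720
¬¬¬¬(¬x → x) = 1 − 0.720 = 0.280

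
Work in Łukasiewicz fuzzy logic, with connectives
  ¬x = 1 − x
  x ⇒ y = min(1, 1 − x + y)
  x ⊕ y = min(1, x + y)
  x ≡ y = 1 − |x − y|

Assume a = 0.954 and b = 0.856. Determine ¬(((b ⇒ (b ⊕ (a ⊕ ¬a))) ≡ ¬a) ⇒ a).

¬a = 1 − 0.954 = 0.046
a ⊕ ¬a = min(1, 0.954 + 0.046) = min(1, 1.000) = 1.000
b ⊕ (a ⊕ ¬a) = min(1, 0.856 + 1.000) = min(1, 1.856) = 1.000
b ⇒ (b ⊕ (a ⊕ ¬a)) = min(1, 1 − 0.856 + 1.000) = min(1, 1.144) = 1.000
(b ⇒ (b ⊕ (a ⊕ ¬a))) ≡ ¬a = 1 − |1.000 − 0.046| = 1 − 0.954 = 0.046
((b ⇒ (b ⊕ (a ⊕ ¬a))) ≡ ¬a) ⇒ a = min(1, 1 − 0.046 + 0.954) = min(1, 1.908) = 1.000
¬(((b ⇒ (b ⊕ (a ⊕ ¬a))) ≡ ¬a) ⇒ a) = 1 − 1.000 = 0.000

0.000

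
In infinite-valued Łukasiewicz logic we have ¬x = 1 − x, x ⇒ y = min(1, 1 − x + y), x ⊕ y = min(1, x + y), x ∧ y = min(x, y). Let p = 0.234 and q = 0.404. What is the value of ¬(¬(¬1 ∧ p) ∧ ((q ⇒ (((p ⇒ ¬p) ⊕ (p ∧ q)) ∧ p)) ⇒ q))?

¬1 = 1 − 1.000 = 0.000
¬1 ∧ p = min(0.000, 0.234) = 0.000
¬(¬1 ∧ p) = 1 − 0.000 = 1.000
¬p = 1 − 0.234 = 0.766
p ⇒ ¬p = min(1, 1 − 0.234 + 0.766) = min(1, 1.532) = 1.000
p ∧ q = min(0.234, 0.404) = 0.234
(p ⇒ ¬p) ⊕ (p ∧ q) = min(1, 1.000 + 0.234) = min(1, 1.234) = 1.000
((p ⇒ ¬p) ⊕ (p ∧ q)) ∧ p = min(1.000, 0.234) = 0.234
q ⇒ (((p ⇒ ¬p) ⊕ (p ∧ q)) ∧ p) = min(1, 1 − 0.404 + 0.234) = min(1, 0.830) = 0.830
(q ⇒ (((p ⇒ ¬p) ⊕ (p ∧ q)) ∧ p)) ⇒ q = min(1, 1 − 0.830 + 0.404) = min(1, 0.574) = 0.574
¬(¬1 ∧ p) ∧ ((q ⇒ (((p ⇒ ¬p) ⊕ (p ∧ q)) ∧ p)) ⇒ q) = min(1.000, 0.574) = 0.574
¬(¬(¬1 ∧ p) ∧ ((q ⇒ (((p ⇒ ¬p) ⊕ (p ∧ q)) ∧ p)) ⇒ q)) = 1 − 0.574 = 0.426

0.426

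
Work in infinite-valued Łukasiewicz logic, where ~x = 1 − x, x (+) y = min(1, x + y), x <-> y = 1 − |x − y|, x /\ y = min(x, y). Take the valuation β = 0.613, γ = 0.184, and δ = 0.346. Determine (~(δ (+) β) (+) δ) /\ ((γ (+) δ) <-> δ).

0.387

δ (+) β = min(1, 0.346 + 0.613) = min(1, 0.959) = 0.959
~(δ (+) β) = 1 − 0.959 = 0.041
~(δ (+) β) (+) δ = min(1, 0.041 + 0.346) = min(1, 0.387) = 0.387
γ (+) δ = min(1, 0.184 + 0.346) = min(1, 0.530) = 0.530
(γ (+) δ) <-> δ = 1 − |0.530 − 0.346| = 1 − 0.184 = 0.816
(~(δ (+) β) (+) δ) /\ ((γ (+) δ) <-> δ) = min(0.387, 0.816) = 0.387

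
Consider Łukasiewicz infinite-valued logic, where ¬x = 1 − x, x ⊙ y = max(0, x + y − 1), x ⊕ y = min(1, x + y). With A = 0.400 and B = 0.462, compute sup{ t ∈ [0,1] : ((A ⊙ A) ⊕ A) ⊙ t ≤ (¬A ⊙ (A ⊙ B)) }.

0.600

A ⊙ A = max(0, 0.400 + 0.400 − 1) = max(0, -0.200) = 0.000
(A ⊙ A) ⊕ A = min(1, 0.000 + 0.400) = min(1, 0.400) = 0.400
So the left factor is (A ⊙ A) ⊕ A = 0.400.
¬A = 1 − 0.400 = 0.600
A ⊙ B = max(0, 0.400 + 0.462 − 1) = max(0, -0.138) = 0.000
¬A ⊙ (A ⊙ B) = max(0, 0.600 + 0.000 − 1) = max(0, -0.400) = 0.000
So the right-hand bound is ¬A ⊙ (A ⊙ B) = 0.000.
The residuum of the Łukasiewicz t-norm gives the supremum: min(1, 1 − 0.400 + 0.000).
1 − 0.400 + 0.000 = 0.600, so t = min(1, 0.600) = 0.600.
Check: 0.400 ⊙ 0.600 = max(0, 0.000) = 0.000 ≤ 0.000.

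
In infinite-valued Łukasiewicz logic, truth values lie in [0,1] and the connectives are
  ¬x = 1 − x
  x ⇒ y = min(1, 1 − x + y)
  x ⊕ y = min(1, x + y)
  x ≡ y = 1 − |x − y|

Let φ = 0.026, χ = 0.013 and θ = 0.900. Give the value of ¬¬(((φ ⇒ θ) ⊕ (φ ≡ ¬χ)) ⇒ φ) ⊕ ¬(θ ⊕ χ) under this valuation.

φ ⇒ θ = min(1, 1 − 0.026 + 0.900) = min(1, 1.874) = 1.000
¬χ = 1 − 0.013 = 0.987
φ ≡ ¬χ = 1 − |0.026 − 0.987| = 1 − 0.961 = 0.039
(φ ⇒ θ) ⊕ (φ ≡ ¬χ) = min(1, 1.000 + 0.039) = min(1, 1.039) = 1.000
((φ ⇒ θ) ⊕ (φ ≡ ¬χ)) ⇒ φ = min(1, 1 − 1.000 + 0.026) = min(1, 0.026) = 0.026
¬(((φ ⇒ θ) ⊕ (φ ≡ ¬χ)) ⇒ φ) = 1 − 0.026 = 0.974
¬¬(((φ ⇒ θ) ⊕ (φ ≡ ¬χ)) ⇒ φ) = 1 − 0.974 = 0.026
θ ⊕ χ = min(1, 0.900 + 0.013) = min(1, 0.913) = 0.913
¬(θ ⊕ χ) = 1 − 0.913 = 0.087
¬¬(((φ ⇒ θ) ⊕ (φ ≡ ¬χ)) ⇒ φ) ⊕ ¬(θ ⊕ χ) = min(1, 0.026 + 0.087) = min(1, 0.113) = 0.113

0.113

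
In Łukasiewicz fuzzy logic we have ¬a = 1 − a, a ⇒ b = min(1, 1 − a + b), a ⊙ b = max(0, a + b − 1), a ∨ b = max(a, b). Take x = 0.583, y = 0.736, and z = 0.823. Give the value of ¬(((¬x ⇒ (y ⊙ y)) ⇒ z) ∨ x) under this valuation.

0.177

¬x = 1 − 0.583 = 0.417
y ⊙ y = max(0, 0.736 + 0.736 − 1) = max(0, 0.472) = 0.472
¬x ⇒ (y ⊙ y) = min(1, 1 − 0.417 + 0.472) = min(1, 1.055) = 1.000
(¬x ⇒ (y ⊙ y)) ⇒ z = min(1, 1 − 1.000 + 0.823) = min(1, 0.823) = 0.823
((¬x ⇒ (y ⊙ y)) ⇒ z) ∨ x = max(0.823, 0.583) = 0.823
¬(((¬x ⇒ (y ⊙ y)) ⇒ z) ∨ x) = 1 − 0.823 = 0.177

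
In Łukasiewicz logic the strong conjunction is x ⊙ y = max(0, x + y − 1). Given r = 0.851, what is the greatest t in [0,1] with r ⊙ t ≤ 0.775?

The residuum of the Łukasiewicz t-norm gives the supremum: min(1, 1 − 0.851 + 0.775).
1 − 0.851 + 0.775 = 0.924, so t = min(1, 0.924) = 0.924.
Check: 0.851 ⊙ 0.924 = max(0, 0.775) = 0.775 ≤ 0.775.

0.924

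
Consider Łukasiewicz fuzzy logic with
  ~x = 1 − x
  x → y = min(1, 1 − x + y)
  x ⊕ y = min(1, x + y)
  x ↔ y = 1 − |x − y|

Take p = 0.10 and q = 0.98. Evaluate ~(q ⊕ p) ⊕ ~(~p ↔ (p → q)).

q ⊕ p = min(1, 0.98 + 0.10) = min(1, 1.08) = 1.00
~(q ⊕ p) = 1 − 1.00 = 0.00
~p = 1 − 0.10 = 0.90
p → q = min(1, 1 − 0.10 + 0.98) = min(1, 1.88) = 1.00
~p ↔ (p → q) = 1 − |0.90 − 1.00| = 1 − 0.10 = 0.90
~(~p ↔ (p → q)) = 1 − 0.90 = 0.10
~(q ⊕ p) ⊕ ~(~p ↔ (p → q)) = min(1, 0.00 + 0.10) = min(1, 0.10) = 0.10

0.10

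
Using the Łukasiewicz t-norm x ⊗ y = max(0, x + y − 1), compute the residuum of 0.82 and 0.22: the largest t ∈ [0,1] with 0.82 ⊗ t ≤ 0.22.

0.40

The residuum of the Łukasiewicz t-norm gives the supremum: min(1, 1 − 0.82 + 0.22).
1 − 0.82 + 0.22 = 0.40, so t = min(1, 0.40) = 0.40.
Check: 0.82 ⊗ 0.40 = max(0, 0.22) = 0.22 ≤ 0.22.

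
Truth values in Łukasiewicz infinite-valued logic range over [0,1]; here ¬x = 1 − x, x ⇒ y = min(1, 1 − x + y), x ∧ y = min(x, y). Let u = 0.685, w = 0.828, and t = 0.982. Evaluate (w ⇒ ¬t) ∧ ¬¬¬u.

0.190

¬t = 1 − 0.982 = 0.018
w ⇒ ¬t = min(1, 1 − 0.828 + 0.018) = min(1, 0.190) = 0.190
¬u = 1 − 0.685 = 0.315
¬¬u = 1 − 0.315 = 0.685
¬¬¬u = 1 − 0.685 = 0.315
(w ⇒ ¬t) ∧ ¬¬¬u = min(0.190, 0.315) = 0.190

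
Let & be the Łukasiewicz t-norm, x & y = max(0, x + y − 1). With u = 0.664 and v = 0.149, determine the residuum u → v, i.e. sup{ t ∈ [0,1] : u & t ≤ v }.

The residuum of the Łukasiewicz t-norm gives the supremum: min(1, 1 − 0.664 + 0.149).
1 − 0.664 + 0.149 = 0.485, so t = min(1, 0.485) = 0.485.
Check: 0.664 & 0.485 = max(0, 0.149) = 0.149 ≤ 0.149.

0.485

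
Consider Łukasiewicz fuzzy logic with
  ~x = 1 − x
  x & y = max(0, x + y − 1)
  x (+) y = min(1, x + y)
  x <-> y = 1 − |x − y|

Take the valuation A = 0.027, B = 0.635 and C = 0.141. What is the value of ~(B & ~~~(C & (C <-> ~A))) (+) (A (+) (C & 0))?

0.392

~A = 1 − 0.027 = 0.973
C <-> ~A = 1 − |0.141 − 0.973| = 1 − 0.832 = 0.168
C & (C <-> ~A) = max(0, 0.141 + 0.168 − 1) = max(0, -0.691) = 0.000
~(C & (C <-> ~A)) = 1 − 0.000 = 1.000
~~(C & (C <-> ~A)) = 1 − 1.000 = 0.000
~~~(C & (C <-> ~A)) = 1 − 0.000 = 1.000
B & ~~~(C & (C <-> ~A)) = max(0, 0.635 + 1.000 − 1) = max(0, 0.635) = 0.635
~(B & ~~~(C & (C <-> ~A))) = 1 − 0.635 = 0.365
C & 0 = max(0, 0.141 + 0.000 − 1) = max(0, -0.859) = 0.000
A (+) (C & 0) = min(1, 0.027 + 0.000) = min(1, 0.027) = 0.027
~(B & ~~~(C & (C <-> ~A))) (+) (A (+) (C & 0)) = min(1, 0.365 + 0.027) = min(1, 0.392) = 0.392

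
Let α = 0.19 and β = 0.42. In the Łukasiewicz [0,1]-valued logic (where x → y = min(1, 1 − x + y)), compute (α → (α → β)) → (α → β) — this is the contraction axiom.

1.00

α → β = min(1, 1 − 0.19 + 0.42) = min(1, 1.23) = 1.00
α → (α → β) = min(1, 1 − 0.19 + 1.00) = min(1, 1.81) = 1.00
(α → (α → β)) → (α → β) = min(1, 1 − 1.00 + 1.00) = min(1, 1.00) = 1.00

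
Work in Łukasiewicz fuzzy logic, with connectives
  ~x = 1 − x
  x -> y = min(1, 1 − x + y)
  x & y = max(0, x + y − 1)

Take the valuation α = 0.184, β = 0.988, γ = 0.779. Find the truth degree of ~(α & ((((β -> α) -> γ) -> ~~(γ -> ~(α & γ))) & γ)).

1.000

β -> α = min(1, 1 − 0.988 + 0.184) = min(1, 0.196) = 0.196
(β -> α) -> γ = min(1, 1 − 0.196 + 0.779) = min(1, 1.583) = 1.000
α & γ = max(0, 0.184 + 0.779 − 1) = max(0, -0.037) = 0.000
~(α & γ) = 1 − 0.000 = 1.000
γ -> ~(α & γ) = min(1, 1 − 0.779 + 1.000) = min(1, 1.221) = 1.000
~(γ -> ~(α & γ)) = 1 − 1.000 = 0.000
~~(γ -> ~(α & γ)) = 1 − 0.000 = 1.000
((β -> α) -> γ) -> ~~(γ -> ~(α & γ)) = min(1, 1 − 1.000 + 1.000) = min(1, 1.000) = 1.000
(((β -> α) -> γ) -> ~~(γ -> ~(α & γ))) & γ = max(0, 1.000 + 0.779 − 1) = max(0, 0.779) = 0.779
α & ((((β -> α) -> γ) -> ~~(γ -> ~(α & γ))) & γ) = max(0, 0.184 + 0.779 − 1) = max(0, -0.037) = 0.000
~(α & ((((β -> α) -> γ) -> ~~(γ -> ~(α & γ))) & γ)) = 1 − 0.000 = 1.000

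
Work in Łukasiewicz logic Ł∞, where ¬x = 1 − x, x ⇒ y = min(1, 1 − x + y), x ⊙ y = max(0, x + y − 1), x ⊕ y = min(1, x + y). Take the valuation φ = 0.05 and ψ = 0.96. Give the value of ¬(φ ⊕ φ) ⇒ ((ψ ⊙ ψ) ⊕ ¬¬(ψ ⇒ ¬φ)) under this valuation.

1.00

φ ⊕ φ = min(1, 0.05 + 0.05) = min(1, 0.10) = 0.10
¬(φ ⊕ φ) = 1 − 0.10 = 0.90
ψ ⊙ ψ = max(0, 0.96 + 0.96 − 1) = max(0, 0.92) = 0.92
¬φ = 1 − 0.05 = 0.95
ψ ⇒ ¬φ = min(1, 1 − 0.96 + 0.95) = min(1, 0.99) = 0.99
¬(ψ ⇒ ¬φ) = 1 − 0.99 = 0.01
¬¬(ψ ⇒ ¬φ) = 1 − 0.01 = 0.99
(ψ ⊙ ψ) ⊕ ¬¬(ψ ⇒ ¬φ) = min(1, 0.92 + 0.99) = min(1, 1.91) = 1.00
¬(φ ⊕ φ) ⇒ ((ψ ⊙ ψ) ⊕ ¬¬(ψ ⇒ ¬φ)) = min(1, 1 − 0.90 + 1.00) = min(1, 1.10) = 1.00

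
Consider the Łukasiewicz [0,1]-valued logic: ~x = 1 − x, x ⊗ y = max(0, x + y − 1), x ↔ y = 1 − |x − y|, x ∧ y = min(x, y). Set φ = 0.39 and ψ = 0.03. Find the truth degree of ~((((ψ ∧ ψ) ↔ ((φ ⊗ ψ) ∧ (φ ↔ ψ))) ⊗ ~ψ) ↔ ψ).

ψ ∧ ψ = min(0.03, 0.03) = 0.03
φ ⊗ ψ = max(0, 0.39 + 0.03 − 1) = max(0, -0.58) = 0.00
φ ↔ ψ = 1 − |0.39 − 0.03| = 1 − 0.36 = 0.64
(φ ⊗ ψ) ∧ (φ ↔ ψ) = min(0.00, 0.64) = 0.00
(ψ ∧ ψ) ↔ ((φ ⊗ ψ) ∧ (φ ↔ ψ)) = 1 − |0.03 − 0.00| = 1 − 0.03 = 0.97
~ψ = 1 − 0.03 = 0.97
((ψ ∧ ψ) ↔ ((φ ⊗ ψ) ∧ (φ ↔ ψ))) ⊗ ~ψ = max(0, 0.97 + 0.97 − 1) = max(0, 0.94) = 0.94
(((ψ ∧ ψ) ↔ ((φ ⊗ ψ) ∧ (φ ↔ ψ))) ⊗ ~ψ) ↔ ψ = 1 − |0.94 − 0.03| = 1 − 0.91 = 0.09
~((((ψ ∧ ψ) ↔ ((φ ⊗ ψ) ∧ (φ ↔ ψ))) ⊗ ~ψ) ↔ ψ) = 1 − 0.09 = 0.91

0.91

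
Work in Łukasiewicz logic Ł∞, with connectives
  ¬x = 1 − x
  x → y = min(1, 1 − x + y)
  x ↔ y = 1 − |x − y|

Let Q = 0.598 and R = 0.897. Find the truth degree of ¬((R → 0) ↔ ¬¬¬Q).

0.299

R → 0 = min(1, 1 − 0.897 + 0.000) = min(1, 0.103) = 0.103
¬Q = 1 − 0.598 = 0.402
¬¬Q = 1 − 0.402 = 0.598
¬¬¬Q = 1 − 0.598 = 0.402
(R → 0) ↔ ¬¬¬Q = 1 − |0.103 − 0.402| = 1 − 0.299 = 0.701
¬((R → 0) ↔ ¬¬¬Q) = 1 − 0.701 = 0.299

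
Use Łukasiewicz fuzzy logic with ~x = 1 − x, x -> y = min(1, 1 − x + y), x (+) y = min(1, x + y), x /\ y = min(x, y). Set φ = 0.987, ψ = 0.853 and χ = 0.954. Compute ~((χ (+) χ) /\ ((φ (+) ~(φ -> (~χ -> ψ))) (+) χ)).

0.000

χ (+) χ = min(1, 0.954 + 0.954) = min(1, 1.908) = 1.000
~χ = 1 − 0.954 = 0.046
~χ -> ψ = min(1, 1 − 0.046 + 0.853) = min(1, 1.807) = 1.000
φ -> (~χ -> ψ) = min(1, 1 − 0.987 + 1.000) = min(1, 1.013) = 1.000
~(φ -> (~χ -> ψ)) = 1 − 1.000 = 0.000
φ (+) ~(φ -> (~χ -> ψ)) = min(1, 0.987 + 0.000) = min(1, 0.987) = 0.987
(φ (+) ~(φ -> (~χ -> ψ))) (+) χ = min(1, 0.987 + 0.954) = min(1, 1.941) = 1.000
(χ (+) χ) /\ ((φ (+) ~(φ -> (~χ -> ψ))) (+) χ) = min(1.000, 1.000) = 1.000
~((χ (+) χ) /\ ((φ (+) ~(φ -> (~χ -> ψ))) (+) χ)) = 1 − 1.000 = 0.000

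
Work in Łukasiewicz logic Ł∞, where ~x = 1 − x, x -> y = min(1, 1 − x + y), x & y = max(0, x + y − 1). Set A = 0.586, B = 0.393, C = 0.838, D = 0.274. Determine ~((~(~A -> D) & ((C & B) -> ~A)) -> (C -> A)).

~A = 1 − 0.586 = 0.414
~A -> D = min(1, 1 − 0.414 + 0.274) = min(1, 0.860) = 0.860
~(~A -> D) = 1 − 0.860 = 0.140
C & B = max(0, 0.838 + 0.393 − 1) = max(0, 0.231) = 0.231
(C & B) -> ~A = min(1, 1 − 0.231 + 0.414) = min(1, 1.183) = 1.000
~(~A -> D) & ((C & B) -> ~A) = max(0, 0.140 + 1.000 − 1) = max(0, 0.140) = 0.140
C -> A = min(1, 1 − 0.838 + 0.586) = min(1, 0.748) = 0.748
(~(~A -> D) & ((C & B) -> ~A)) -> (C -> A) = min(1, 1 − 0.140 + 0.748) = min(1, 1.608) = 1.000
~((~(~A -> D) & ((C & B) -> ~A)) -> (C -> A)) = 1 − 1.000 = 0.000

0.000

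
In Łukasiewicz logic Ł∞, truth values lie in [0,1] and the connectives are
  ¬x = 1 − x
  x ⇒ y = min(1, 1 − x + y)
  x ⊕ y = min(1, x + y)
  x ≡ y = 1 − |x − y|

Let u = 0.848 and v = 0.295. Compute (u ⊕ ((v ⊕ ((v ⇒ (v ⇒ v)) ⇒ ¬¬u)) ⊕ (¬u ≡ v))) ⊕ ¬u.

1.000

v ⇒ v = min(1, 1 − 0.295 + 0.295) = min(1, 1.000) = 1.000
v ⇒ (v ⇒ v) = min(1, 1 − 0.295 + 1.000) = min(1, 1.705) = 1.000
¬u = 1 − 0.848 = 0.152
¬¬u = 1 − 0.152 = 0.848
(v ⇒ (v ⇒ v)) ⇒ ¬¬u = min(1, 1 − 1.000 + 0.848) = min(1, 0.848) = 0.848
v ⊕ ((v ⇒ (v ⇒ v)) ⇒ ¬¬u) = min(1, 0.295 + 0.848) = min(1, 1.143) = 1.000
¬u ≡ v = 1 − |0.152 − 0.295| = 1 − 0.143 = 0.857
(v ⊕ ((v ⇒ (v ⇒ v)) ⇒ ¬¬u)) ⊕ (¬u ≡ v) = min(1, 1.000 + 0.857) = min(1, 1.857) = 1.000
u ⊕ ((v ⊕ ((v ⇒ (v ⇒ v)) ⇒ ¬¬u)) ⊕ (¬u ≡ v)) = min(1, 0.848 + 1.000) = min(1, 1.848) = 1.000
(u ⊕ ((v ⊕ ((v ⇒ (v ⇒ v)) ⇒ ¬¬u)) ⊕ (¬u ≡ v))) ⊕ ¬u = min(1, 1.000 + 0.152) = min(1, 1.152) = 1.000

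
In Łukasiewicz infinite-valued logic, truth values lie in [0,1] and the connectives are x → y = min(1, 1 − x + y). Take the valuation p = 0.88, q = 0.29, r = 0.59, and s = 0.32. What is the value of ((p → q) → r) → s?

0.32

p → q = min(1, 1 − 0.88 + 0.29) = min(1, 0.41) = 0.41
(p → q) → r = min(1, 1 − 0.41 + 0.59) = min(1, 1.18) = 1.00
((p → q) → r) → s = min(1, 1 − 1.00 + 0.32) = min(1, 0.32) = 0.32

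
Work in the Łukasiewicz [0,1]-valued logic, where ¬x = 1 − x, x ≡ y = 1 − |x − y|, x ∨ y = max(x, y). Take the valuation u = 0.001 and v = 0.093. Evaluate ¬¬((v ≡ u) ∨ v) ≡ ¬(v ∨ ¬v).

0.185

v ≡ u = 1 − |0.093 − 0.001| = 1 − 0.092 = 0.908
(v ≡ u) ∨ v = max(0.908, 0.093) = 0.908
¬((v ≡ u) ∨ v) = 1 − 0.908 = 0.092
¬¬((v ≡ u) ∨ v) = 1 − 0.092 = 0.908
¬v = 1 − 0.093 = 0.907
v ∨ ¬v = max(0.093, 0.907) = 0.907
¬(v ∨ ¬v) = 1 − 0.907 = 0.093
¬¬((v ≡ u) ∨ v) ≡ ¬(v ∨ ¬v) = 1 − |0.908 − 0.093| = 1 − 0.815 = 0.185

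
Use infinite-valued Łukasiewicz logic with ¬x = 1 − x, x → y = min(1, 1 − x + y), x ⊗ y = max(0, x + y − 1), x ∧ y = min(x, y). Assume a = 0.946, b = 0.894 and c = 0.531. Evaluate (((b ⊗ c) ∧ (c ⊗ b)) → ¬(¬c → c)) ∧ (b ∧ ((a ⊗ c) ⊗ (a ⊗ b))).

b ⊗ c = max(0, 0.894 + 0.531 − 1) = max(0, 0.425) = 0.425
c ⊗ b = max(0, 0.531 + 0.894 − 1) = max(0, 0.425) = 0.425
(b ⊗ c) ∧ (c ⊗ b) = min(0.425, 0.425) = 0.425
¬c = 1 − 0.531 = 0.469
¬c → c = min(1, 1 − 0.469 + 0.531) = min(1, 1.062) = 1.000
¬(¬c → c) = 1 − 1.000 = 0.000
((b ⊗ c) ∧ (c ⊗ b)) → ¬(¬c → c) = min(1, 1 − 0.425 + 0.000) = min(1, 0.575) = 0.575
a ⊗ c = max(0, 0.946 + 0.531 − 1) = max(0, 0.477) = 0.477
a ⊗ b = max(0, 0.946 + 0.894 − 1) = max(0, 0.840) = 0.840
(a ⊗ c) ⊗ (a ⊗ b) = max(0, 0.477 + 0.840 − 1) = max(0, 0.317) = 0.317
b ∧ ((a ⊗ c) ⊗ (a ⊗ b)) = min(0.894, 0.317) = 0.317
(((b ⊗ c) ∧ (c ⊗ b)) → ¬(¬c → c)) ∧ (b ∧ ((a ⊗ c) ⊗ (a ⊗ b))) = min(0.575, 0.317) = 0.317

0.317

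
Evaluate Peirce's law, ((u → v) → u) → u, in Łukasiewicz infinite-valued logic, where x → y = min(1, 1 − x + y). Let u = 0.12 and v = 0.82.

u → v = min(1, 1 − 0.12 + 0.82) = min(1, 1.70) = 1.00
(u → v) → u = min(1, 1 − 1.00 + 0.12) = min(1, 0.12) = 0.12
((u → v) → u) → u = min(1, 1 − 0.12 + 0.12) = min(1, 1.00) = 1.00

1.00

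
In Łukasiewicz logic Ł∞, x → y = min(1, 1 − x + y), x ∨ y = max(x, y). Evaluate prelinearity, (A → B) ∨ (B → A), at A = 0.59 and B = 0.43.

A → B = min(1, 1 − 0.59 + 0.43) = min(1, 0.84) = 0.84
B → A = min(1, 1 − 0.43 + 0.59) = min(1, 1.16) = 1.00
(A → B) ∨ (B → A) = max(0.84, 1.00) = 1.00
(As expected: a Ł∞-tautology — holds in every MV-chain.)

1.00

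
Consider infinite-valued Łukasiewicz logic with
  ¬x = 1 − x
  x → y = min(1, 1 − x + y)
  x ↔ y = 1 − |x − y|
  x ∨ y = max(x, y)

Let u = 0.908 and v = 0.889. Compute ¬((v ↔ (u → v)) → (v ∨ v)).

u → v = min(1, 1 − 0.908 + 0.889) = min(1, 0.981) = 0.981
v ↔ (u → v) = 1 − |0.889 − 0.981| = 1 − 0.092 = 0.908
v ∨ v = max(0.889, 0.889) = 0.889
(v ↔ (u → v)) → (v ∨ v) = min(1, 1 − 0.908 + 0.889) = min(1, 0.981) = 0.981
¬((v ↔ (u → v)) → (v ∨ v)) = 1 − 0.981 = 0.019

0.019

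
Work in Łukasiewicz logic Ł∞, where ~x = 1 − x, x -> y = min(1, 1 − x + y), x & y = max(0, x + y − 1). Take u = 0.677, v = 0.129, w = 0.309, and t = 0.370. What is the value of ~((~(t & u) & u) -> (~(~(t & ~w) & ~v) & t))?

t & u = max(0, 0.370 + 0.677 − 1) = max(0, 0.047) = 0.047
~(t & u) = 1 − 0.047 = 0.953
~(t & u) & u = max(0, 0.953 + 0.677 − 1) = max(0, 0.630) = 0.630
~w = 1 − 0.309 = 0.691
t & ~w = max(0, 0.370 + 0.691 − 1) = max(0, 0.061) = 0.061
~(t & ~w) = 1 − 0.061 = 0.939
~v = 1 − 0.129 = 0.871
~(t & ~w) & ~v = max(0, 0.939 + 0.871 − 1) = max(0, 0.810) = 0.810
~(~(t & ~w) & ~v) = 1 − 0.810 = 0.190
~(~(t & ~w) & ~v) & t = max(0, 0.190 + 0.370 − 1) = max(0, -0.440) = 0.000
(~(t & u) & u) -> (~(~(t & ~w) & ~v) & t) = min(1, 1 − 0.630 + 0.000) = min(1, 0.370) = 0.370
~((~(t & u) & u) -> (~(~(t & ~w) & ~v) & t)) = 1 − 0.370 = 0.630

0.630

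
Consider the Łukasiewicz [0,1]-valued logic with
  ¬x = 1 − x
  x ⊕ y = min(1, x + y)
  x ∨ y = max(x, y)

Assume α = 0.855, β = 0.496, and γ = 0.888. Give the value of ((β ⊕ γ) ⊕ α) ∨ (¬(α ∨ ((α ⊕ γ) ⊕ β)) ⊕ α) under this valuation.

β ⊕ γ = min(1, 0.496 + 0.888) = min(1, 1.384) = 1.000
(β ⊕ γ) ⊕ α = min(1, 1.000 + 0.855) = min(1, 1.855) = 1.000
α ⊕ γ = min(1, 0.855 + 0.888) = min(1, 1.743) = 1.000
(α ⊕ γ) ⊕ β = min(1, 1.000 + 0.496) = min(1, 1.496) = 1.000
α ∨ ((α ⊕ γ) ⊕ β) = max(0.855, 1.000) = 1.000
¬(α ∨ ((α ⊕ γ) ⊕ β)) = 1 − 1.000 = 0.000
¬(α ∨ ((α ⊕ γ) ⊕ β)) ⊕ α = min(1, 0.000 + 0.855) = min(1, 0.855) = 0.855
((β ⊕ γ) ⊕ α) ∨ (¬(α ∨ ((α ⊕ γ) ⊕ β)) ⊕ α) = max(1.000, 0.855) = 1.000

1.000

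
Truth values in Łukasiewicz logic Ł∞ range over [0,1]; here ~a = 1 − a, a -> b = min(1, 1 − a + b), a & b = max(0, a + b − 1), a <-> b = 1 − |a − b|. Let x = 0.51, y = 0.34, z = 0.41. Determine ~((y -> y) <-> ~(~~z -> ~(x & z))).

1.00

y -> y = min(1, 1 − 0.34 + 0.34) = min(1, 1.00) = 1.00
~z = 1 − 0.41 = 0.59
~~z = 1 − 0.59 = 0.41
x & z = max(0, 0.51 + 0.41 − 1) = max(0, -0.08) = 0.00
~(x & z) = 1 − 0.00 = 1.00
~~z -> ~(x & z) = min(1, 1 − 0.41 + 1.00) = min(1, 1.59) = 1.00
~(~~z -> ~(x & z)) = 1 − 1.00 = 0.00
(y -> y) <-> ~(~~z -> ~(x & z)) = 1 − |1.00 − 0.00| = 1 − 1.00 = 0.00
~((y -> y) <-> ~(~~z -> ~(x & z))) = 1 − 0.00 = 1.00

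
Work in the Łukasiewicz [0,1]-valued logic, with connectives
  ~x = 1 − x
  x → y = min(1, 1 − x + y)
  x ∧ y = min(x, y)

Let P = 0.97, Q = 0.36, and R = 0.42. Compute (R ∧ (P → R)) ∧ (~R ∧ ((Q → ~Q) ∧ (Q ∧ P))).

P → R = min(1, 1 − 0.97 + 0.42) = min(1, 0.45) = 0.45
R ∧ (P → R) = min(0.42, 0.45) = 0.42
~R = 1 − 0.42 = 0.58
~Q = 1 − 0.36 = 0.64
Q → ~Q = min(1, 1 − 0.36 + 0.64) = min(1, 1.28) = 1.00
Q ∧ P = min(0.36, 0.97) = 0.36
(Q → ~Q) ∧ (Q ∧ P) = min(1.00, 0.36) = 0.36
~R ∧ ((Q → ~Q) ∧ (Q ∧ P)) = min(0.58, 0.36) = 0.36
(R ∧ (P → R)) ∧ (~R ∧ ((Q → ~Q) ∧ (Q ∧ P))) = min(0.42, 0.36) = 0.36

0.36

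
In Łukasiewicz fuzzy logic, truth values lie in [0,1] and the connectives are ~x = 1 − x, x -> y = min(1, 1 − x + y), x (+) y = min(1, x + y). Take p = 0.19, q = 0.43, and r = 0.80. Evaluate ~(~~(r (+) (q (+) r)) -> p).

q (+) r = min(1, 0.43 + 0.80) = min(1, 1.23) = 1.00
r (+) (q (+) r) = min(1, 0.80 + 1.00) = min(1, 1.80) = 1.00
~(r (+) (q (+) r)) = 1 − 1.00 = 0.00
~~(r (+) (q (+) r)) = 1 − 0.00 = 1.00
~~(r (+) (q (+) r)) -> p = min(1, 1 − 1.00 + 0.19) = min(1, 0.19) = 0.19
~(~~(r (+) (q (+) r)) -> p) = 1 − 0.19 = 0.81

0.81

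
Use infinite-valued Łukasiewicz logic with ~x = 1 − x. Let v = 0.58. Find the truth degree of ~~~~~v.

0.42

~v = 1 − 0.58 = 0.42
~~v = 1 − 0.42 = 0.58
~~~v = 1 − 0.58 = 0.42
~~~~v = 1 − 0.42 = 0.58
~~~~~v = 1 − 0.58 = 0.42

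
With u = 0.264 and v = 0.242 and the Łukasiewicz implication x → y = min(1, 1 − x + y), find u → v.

u → v = min(1, 1 − 0.264 + 0.242) = min(1, 0.978) = 0.978
For comparison, the Gödel implication (1 if x ≤ y else y) would give 0.242.

0.978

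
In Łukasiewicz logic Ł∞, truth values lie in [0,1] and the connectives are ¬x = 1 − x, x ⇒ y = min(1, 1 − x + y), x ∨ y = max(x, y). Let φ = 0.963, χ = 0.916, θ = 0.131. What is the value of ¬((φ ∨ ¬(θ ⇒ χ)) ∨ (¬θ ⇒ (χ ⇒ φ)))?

0.000

θ ⇒ χ = min(1, 1 − 0.131 + 0.916) = min(1, 1.785) = 1.000
¬(θ ⇒ χ) = 1 − 1.000 = 0.000
φ ∨ ¬(θ ⇒ χ) = max(0.963, 0.000) = 0.963
¬θ = 1 − 0.131 = 0.869
χ ⇒ φ = min(1, 1 − 0.916 + 0.963) = min(1, 1.047) = 1.000
¬θ ⇒ (χ ⇒ φ) = min(1, 1 − 0.869 + 1.000) = min(1, 1.131) = 1.000
(φ ∨ ¬(θ ⇒ χ)) ∨ (¬θ ⇒ (χ ⇒ φ)) = max(0.963, 1.000) = 1.000
¬((φ ∨ ¬(θ ⇒ χ)) ∨ (¬θ ⇒ (χ ⇒ φ))) = 1 − 1.000 = 0.000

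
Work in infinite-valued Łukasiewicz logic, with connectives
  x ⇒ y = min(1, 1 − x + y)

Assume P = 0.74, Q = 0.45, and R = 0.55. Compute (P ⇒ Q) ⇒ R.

P ⇒ Q = min(1, 1 − 0.74 + 0.45) = min(1, 0.71) = 0.71
(P ⇒ Q) ⇒ R = min(1, 1 − 0.71 + 0.55) = min(1, 0.84) = 0.84

0.84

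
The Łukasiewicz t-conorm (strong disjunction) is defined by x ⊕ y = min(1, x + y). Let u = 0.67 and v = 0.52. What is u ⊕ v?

u ⊕ v = min(1, 0.67 + 0.52) = min(1, 1.19) = 1.00
For comparison, the Gödel t-conorm max(x, y) would give 0.67.

1.00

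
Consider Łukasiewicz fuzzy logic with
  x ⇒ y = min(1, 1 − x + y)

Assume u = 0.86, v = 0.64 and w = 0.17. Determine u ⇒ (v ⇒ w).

v ⇒ w = min(1, 1 − 0.64 + 0.17) = min(1, 0.53) = 0.53
u ⇒ (v ⇒ w) = min(1, 1 − 0.86 + 0.53) = min(1, 0.67) = 0.67

0.67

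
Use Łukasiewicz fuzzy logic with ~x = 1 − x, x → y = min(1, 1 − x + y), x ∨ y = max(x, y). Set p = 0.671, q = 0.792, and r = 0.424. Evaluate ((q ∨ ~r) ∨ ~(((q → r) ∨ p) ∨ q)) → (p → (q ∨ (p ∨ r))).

~r = 1 − 0.424 = 0.576
q ∨ ~r = max(0.792, 0.576) = 0.792
q → r = min(1, 1 − 0.792 + 0.424) = min(1, 0.632) = 0.632
(q → r) ∨ p = max(0.632, 0.671) = 0.671
((q → r) ∨ p) ∨ q = max(0.671, 0.792) = 0.792
~(((q → r) ∨ p) ∨ q) = 1 − 0.792 = 0.208
(q ∨ ~r) ∨ ~(((q → r) ∨ p) ∨ q) = max(0.792, 0.208) = 0.792
p ∨ r = max(0.671, 0.424) = 0.671
q ∨ (p ∨ r) = max(0.792, 0.671) = 0.792
p → (q ∨ (p ∨ r)) = min(1, 1 − 0.671 + 0.792) = min(1, 1.121) = 1.000
((q ∨ ~r) ∨ ~(((q → r) ∨ p) ∨ q)) → (p → (q ∨ (p ∨ r))) = min(1, 1 − 0.792 + 1.000) = min(1, 1.208) = 1.000

1.000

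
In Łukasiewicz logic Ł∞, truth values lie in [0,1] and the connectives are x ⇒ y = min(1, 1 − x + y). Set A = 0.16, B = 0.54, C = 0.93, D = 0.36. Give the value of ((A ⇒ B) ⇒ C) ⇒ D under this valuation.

0.43

A ⇒ B = min(1, 1 − 0.16 + 0.54) = min(1, 1.38) = 1.00
(A ⇒ B) ⇒ C = min(1, 1 − 1.00 + 0.93) = min(1, 0.93) = 0.93
((A ⇒ B) ⇒ C) ⇒ D = min(1, 1 − 0.93 + 0.36) = min(1, 0.43) = 0.43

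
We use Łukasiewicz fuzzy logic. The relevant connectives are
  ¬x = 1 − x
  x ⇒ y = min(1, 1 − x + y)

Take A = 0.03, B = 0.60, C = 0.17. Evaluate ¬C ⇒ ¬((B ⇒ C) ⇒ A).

¬C = 1 − 0.17 = 0.83
B ⇒ C = min(1, 1 − 0.60 + 0.17) = min(1, 0.57) = 0.57
(B ⇒ C) ⇒ A = min(1, 1 − 0.57 + 0.03) = min(1, 0.46) = 0.46
¬((B ⇒ C) ⇒ A) = 1 − 0.46 = 0.54
¬C ⇒ ¬((B ⇒ C) ⇒ A) = min(1, 1 − 0.83 + 0.54) = min(1, 0.71) = 0.71

0.71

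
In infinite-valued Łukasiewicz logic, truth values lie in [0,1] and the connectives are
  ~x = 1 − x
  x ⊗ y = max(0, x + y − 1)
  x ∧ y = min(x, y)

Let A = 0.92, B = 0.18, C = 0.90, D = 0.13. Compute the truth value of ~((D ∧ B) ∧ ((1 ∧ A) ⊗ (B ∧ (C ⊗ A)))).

0.90

D ∧ B = min(0.13, 0.18) = 0.13
1 ∧ A = min(1.00, 0.92) = 0.92
C ⊗ A = max(0, 0.90 + 0.92 − 1) = max(0, 0.82) = 0.82
B ∧ (C ⊗ A) = min(0.18, 0.82) = 0.18
(1 ∧ A) ⊗ (B ∧ (C ⊗ A)) = max(0, 0.92 + 0.18 − 1) = max(0, 0.10) = 0.10
(D ∧ B) ∧ ((1 ∧ A) ⊗ (B ∧ (C ⊗ A))) = min(0.13, 0.10) = 0.10
~((D ∧ B) ∧ ((1 ∧ A) ⊗ (B ∧ (C ⊗ A)))) = 1 − 0.10 = 0.90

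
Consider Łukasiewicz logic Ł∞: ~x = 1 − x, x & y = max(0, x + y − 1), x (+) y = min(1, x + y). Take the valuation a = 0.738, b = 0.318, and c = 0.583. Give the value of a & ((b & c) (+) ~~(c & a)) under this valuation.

b & c = max(0, 0.318 + 0.583 − 1) = max(0, -0.099) = 0.000
c & a = max(0, 0.583 + 0.738 − 1) = max(0, 0.321) = 0.321
~(c & a) = 1 − 0.321 = 0.679
~~(c & a) = 1 − 0.679 = 0.321
(b & c) (+) ~~(c & a) = min(1, 0.000 + 0.321) = min(1, 0.321) = 0.321
a & ((b & c) (+) ~~(c & a)) = max(0, 0.738 + 0.321 − 1) = max(0, 0.059) = 0.059

0.059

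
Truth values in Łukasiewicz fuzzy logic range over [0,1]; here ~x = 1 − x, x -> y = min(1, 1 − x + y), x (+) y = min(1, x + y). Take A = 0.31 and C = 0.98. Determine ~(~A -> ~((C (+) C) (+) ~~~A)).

~A = 1 − 0.31 = 0.69
C (+) C = min(1, 0.98 + 0.98) = min(1, 1.96) = 1.00
~~A = 1 − 0.69 = 0.31
~~~A = 1 − 0.31 = 0.69
(C (+) C) (+) ~~~A = min(1, 1.00 + 0.69) = min(1, 1.69) = 1.00
~((C (+) C) (+) ~~~A) = 1 − 1.00 = 0.00
~A -> ~((C (+) C) (+) ~~~A) = min(1, 1 − 0.69 + 0.00) = min(1, 0.31) = 0.31
~(~A -> ~((C (+) C) (+) ~~~A)) = 1 − 0.31 = 0.69

0.69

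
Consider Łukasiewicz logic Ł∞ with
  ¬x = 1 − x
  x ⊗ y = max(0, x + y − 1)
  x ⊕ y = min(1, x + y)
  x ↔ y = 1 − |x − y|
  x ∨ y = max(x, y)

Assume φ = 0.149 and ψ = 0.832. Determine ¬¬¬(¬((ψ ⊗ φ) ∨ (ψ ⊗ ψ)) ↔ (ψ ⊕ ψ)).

ψ ⊗ φ = max(0, 0.832 + 0.149 − 1) = max(0, -0.019) = 0.000
ψ ⊗ ψ = max(0, 0.832 + 0.832 − 1) = max(0, 0.664) = 0.664
(ψ ⊗ φ) ∨ (ψ ⊗ ψ) = max(0.000, 0.664) = 0.664
¬((ψ ⊗ φ) ∨ (ψ ⊗ ψ)) = 1 − 0.664 = 0.336
ψ ⊕ ψ = min(1, 0.832 + 0.832) = min(1, 1.664) = 1.000
¬((ψ ⊗ φ) ∨ (ψ ⊗ ψ)) ↔ (ψ ⊕ ψ) = 1 − |0.336 − 1.000| = 1 − 0.664 = 0.336
¬(¬((ψ ⊗ φ) ∨ (ψ ⊗ ψ)) ↔ (ψ ⊕ ψ)) = 1 − 0.336 = 0.664
¬¬(¬((ψ ⊗ φ) ∨ (ψ ⊗ ψ)) ↔ (ψ ⊕ ψ)) = 1 − 0.664 = 0.336
¬¬¬(¬((ψ ⊗ φ) ∨ (ψ ⊗ ψ)) ↔ (ψ ⊕ ψ)) = 1 − 0.336 = 0.664

0.664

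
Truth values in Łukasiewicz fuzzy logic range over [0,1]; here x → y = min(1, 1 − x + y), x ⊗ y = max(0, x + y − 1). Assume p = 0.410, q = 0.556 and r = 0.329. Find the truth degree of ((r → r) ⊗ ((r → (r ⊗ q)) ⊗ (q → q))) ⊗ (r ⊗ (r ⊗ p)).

0.000

r → r = min(1, 1 − 0.329 + 0.329) = min(1, 1.000) = 1.000
r ⊗ q = max(0, 0.329 + 0.556 − 1) = max(0, -0.115) = 0.000
r → (r ⊗ q) = min(1, 1 − 0.329 + 0.000) = min(1, 0.671) = 0.671
q → q = min(1, 1 − 0.556 + 0.556) = min(1, 1.000) = 1.000
(r → (r ⊗ q)) ⊗ (q → q) = max(0, 0.671 + 1.000 − 1) = max(0, 0.671) = 0.671
(r → r) ⊗ ((r → (r ⊗ q)) ⊗ (q → q)) = max(0, 1.000 + 0.671 − 1) = max(0, 0.671) = 0.671
r ⊗ p = max(0, 0.329 + 0.410 − 1) = max(0, -0.261) = 0.000
r ⊗ (r ⊗ p) = max(0, 0.329 + 0.000 − 1) = max(0, -0.671) = 0.000
((r → r) ⊗ ((r → (r ⊗ q)) ⊗ (q → q))) ⊗ (r ⊗ (r ⊗ p)) = max(0, 0.671 + 0.000 − 1) = max(0, -0.329) = 0.000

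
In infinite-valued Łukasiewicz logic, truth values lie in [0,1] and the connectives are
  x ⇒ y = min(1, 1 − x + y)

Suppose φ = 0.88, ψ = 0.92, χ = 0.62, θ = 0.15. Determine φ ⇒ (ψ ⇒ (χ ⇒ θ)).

0.73

χ ⇒ θ = min(1, 1 − 0.62 + 0.15) = min(1, 0.53) = 0.53
ψ ⇒ (χ ⇒ θ) = min(1, 1 − 0.92 + 0.53) = min(1, 0.61) = 0.61
φ ⇒ (ψ ⇒ (χ ⇒ θ)) = min(1, 1 − 0.88 + 0.61) = min(1, 0.73) = 0.73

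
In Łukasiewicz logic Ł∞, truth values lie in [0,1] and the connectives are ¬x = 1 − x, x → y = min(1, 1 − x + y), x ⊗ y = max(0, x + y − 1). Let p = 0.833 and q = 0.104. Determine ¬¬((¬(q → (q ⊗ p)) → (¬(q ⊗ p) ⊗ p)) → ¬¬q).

q ⊗ p = max(0, 0.104 + 0.833 − 1) = max(0, -0.063) = 0.000
q → (q ⊗ p) = min(1, 1 − 0.104 + 0.000) = min(1, 0.896) = 0.896
¬(q → (q ⊗ p)) = 1 − 0.896 = 0.104
¬(q ⊗ p) = 1 − 0.000 = 1.000
¬(q ⊗ p) ⊗ p = max(0, 1.000 + 0.833 − 1) = max(0, 0.833) = 0.833
¬(q → (q ⊗ p)) → (¬(q ⊗ p) ⊗ p) = min(1, 1 − 0.104 + 0.833) = min(1, 1.729) = 1.000
¬q = 1 − 0.104 = 0.896
¬¬q = 1 − 0.896 = 0.104
(¬(q → (q ⊗ p)) → (¬(q ⊗ p) ⊗ p)) → ¬¬q = min(1, 1 − 1.000 + 0.104) = min(1, 0.104) = 0.104
¬((¬(q → (q ⊗ p)) → (¬(q ⊗ p) ⊗ p)) → ¬¬q) = 1 − 0.104 = 0.896
¬¬((¬(q → (q ⊗ p)) → (¬(q ⊗ p) ⊗ p)) → ¬¬q) = 1 − 0.896 = 0.104

0.104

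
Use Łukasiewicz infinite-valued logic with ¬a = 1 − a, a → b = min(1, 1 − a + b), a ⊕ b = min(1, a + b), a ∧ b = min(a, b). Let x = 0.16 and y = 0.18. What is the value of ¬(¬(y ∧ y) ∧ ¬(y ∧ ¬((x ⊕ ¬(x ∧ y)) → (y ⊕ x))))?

y ∧ y = min(0.18, 0.18) = 0.18
¬(y ∧ y) = 1 − 0.18 = 0.82
x ∧ y = min(0.16, 0.18) = 0.16
¬(x ∧ y) = 1 − 0.16 = 0.84
x ⊕ ¬(x ∧ y) = min(1, 0.16 + 0.84) = min(1, 1.00) = 1.00
y ⊕ x = min(1, 0.18 + 0.16) = min(1, 0.34) = 0.34
(x ⊕ ¬(x ∧ y)) → (y ⊕ x) = min(1, 1 − 1.00 + 0.34) = min(1, 0.34) = 0.34
¬((x ⊕ ¬(x ∧ y)) → (y ⊕ x)) = 1 − 0.34 = 0.66
y ∧ ¬((x ⊕ ¬(x ∧ y)) → (y ⊕ x)) = min(0.18, 0.66) = 0.18
¬(y ∧ ¬((x ⊕ ¬(x ∧ y)) → (y ⊕ x))) = 1 − 0.18 = 0.82
¬(y ∧ y) ∧ ¬(y ∧ ¬((x ⊕ ¬(x ∧ y)) → (y ⊕ x))) = min(0.82, 0.82) = 0.82
¬(¬(y ∧ y) ∧ ¬(y ∧ ¬((x ⊕ ¬(x ∧ y)) → (y ⊕ x)))) = 1 − 0.82 = 0.18

0.18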